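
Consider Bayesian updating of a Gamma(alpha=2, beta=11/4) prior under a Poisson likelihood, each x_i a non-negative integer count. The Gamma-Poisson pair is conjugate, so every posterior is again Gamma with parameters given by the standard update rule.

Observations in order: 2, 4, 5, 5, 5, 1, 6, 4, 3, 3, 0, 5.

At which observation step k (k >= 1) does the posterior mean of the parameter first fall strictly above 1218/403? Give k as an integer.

obs 1: x=2 → posterior Gamma(4, 15/4)
obs 2: x=4 → posterior Gamma(8, 19/4)
obs 3: x=5 → posterior Gamma(13, 23/4)
obs 4: x=5 → posterior Gamma(18, 27/4)
obs 5: x=5 → posterior Gamma(23, 31/4)
obs 6: x=1 → posterior Gamma(24, 35/4)
obs 7: x=6 → posterior Gamma(30, 39/4)
obs 8: x=4 → posterior Gamma(34, 43/4)
obs 9: x=3 → posterior Gamma(37, 47/4)
obs 10: x=3 → posterior Gamma(40, 51/4)
obs 11: x=0 → posterior Gamma(40, 55/4)
obs 12: x=5 → posterior Gamma(45, 59/4)

k = 7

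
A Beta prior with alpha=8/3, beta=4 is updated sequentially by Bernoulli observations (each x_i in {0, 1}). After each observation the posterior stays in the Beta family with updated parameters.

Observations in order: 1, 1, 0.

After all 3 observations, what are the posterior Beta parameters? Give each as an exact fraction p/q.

alpha=14/3, beta=5

obs 1: x=1 → posterior Beta(11/3, 4)
obs 2: x=1 → posterior Beta(14/3, 4)
obs 3: x=0 → posterior Beta(14/3, 5)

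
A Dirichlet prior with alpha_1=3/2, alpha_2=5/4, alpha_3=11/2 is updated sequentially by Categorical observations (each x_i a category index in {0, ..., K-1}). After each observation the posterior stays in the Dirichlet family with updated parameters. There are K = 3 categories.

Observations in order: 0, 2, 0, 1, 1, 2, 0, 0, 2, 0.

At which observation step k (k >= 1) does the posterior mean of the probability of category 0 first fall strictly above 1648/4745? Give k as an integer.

k = 10

obs 1: x=0 → posterior Dirichlet(5/2, 5/4, 11/2)
obs 2: x=2 → posterior Dirichlet(5/2, 5/4, 13/2)
obs 3: x=0 → posterior Dirichlet(7/2, 5/4, 13/2)
obs 4: x=1 → posterior Dirichlet(7/2, 9/4, 13/2)
obs 5: x=1 → posterior Dirichlet(7/2, 13/4, 13/2)
obs 6: x=2 → posterior Dirichlet(7/2, 13/4, 15/2)
obs 7: x=0 → posterior Dirichlet(9/2, 13/4, 15/2)
obs 8: x=0 → posterior Dirichlet(11/2, 13/4, 15/2)
obs 9: x=2 → posterior Dirichlet(11/2, 13/4, 17/2)
obs 10: x=0 → posterior Dirichlet(13/2, 13/4, 17/2)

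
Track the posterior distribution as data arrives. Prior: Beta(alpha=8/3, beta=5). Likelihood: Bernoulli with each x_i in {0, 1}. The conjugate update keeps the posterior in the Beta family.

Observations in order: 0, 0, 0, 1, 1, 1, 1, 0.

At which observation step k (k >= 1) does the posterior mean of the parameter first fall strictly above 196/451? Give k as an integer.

obs 1: x=0 → posterior Beta(8/3, 6)
obs 2: x=0 → posterior Beta(8/3, 7)
obs 3: x=0 → posterior Beta(8/3, 8)
obs 4: x=1 → posterior Beta(11/3, 8)
obs 5: x=1 → posterior Beta(14/3, 8)
obs 6: x=1 → posterior Beta(17/3, 8)
obs 7: x=1 → posterior Beta(20/3, 8)
obs 8: x=0 → posterior Beta(20/3, 9)

k = 7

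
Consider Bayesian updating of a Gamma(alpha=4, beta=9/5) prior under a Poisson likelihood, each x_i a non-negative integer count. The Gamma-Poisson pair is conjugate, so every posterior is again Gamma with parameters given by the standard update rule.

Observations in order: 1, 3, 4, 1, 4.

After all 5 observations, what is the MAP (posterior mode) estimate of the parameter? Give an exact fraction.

40/17

obs 1: x=1 → posterior Gamma(5, 14/5)
obs 2: x=3 → posterior Gamma(8, 19/5)
obs 3: x=4 → posterior Gamma(12, 24/5)
obs 4: x=1 → posterior Gamma(13, 29/5)
obs 5: x=4 → posterior Gamma(17, 34/5)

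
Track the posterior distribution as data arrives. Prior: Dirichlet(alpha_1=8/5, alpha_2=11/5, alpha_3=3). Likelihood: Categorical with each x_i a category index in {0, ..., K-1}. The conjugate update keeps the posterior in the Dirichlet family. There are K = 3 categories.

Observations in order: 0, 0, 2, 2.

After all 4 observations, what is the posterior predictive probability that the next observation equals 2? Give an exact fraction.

obs 1: x=0 → posterior Dirichlet(13/5, 11/5, 3)
obs 2: x=0 → posterior Dirichlet(18/5, 11/5, 3)
obs 3: x=2 → posterior Dirichlet(18/5, 11/5, 4)
obs 4: x=2 → posterior Dirichlet(18/5, 11/5, 5)

25/54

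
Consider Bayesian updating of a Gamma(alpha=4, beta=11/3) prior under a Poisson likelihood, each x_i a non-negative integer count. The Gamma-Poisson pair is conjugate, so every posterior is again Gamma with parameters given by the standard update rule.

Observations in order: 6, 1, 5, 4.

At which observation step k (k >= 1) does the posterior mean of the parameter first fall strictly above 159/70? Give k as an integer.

k = 3

obs 1: x=6 → posterior Gamma(10, 14/3)
obs 2: x=1 → posterior Gamma(11, 17/3)
obs 3: x=5 → posterior Gamma(16, 20/3)
obs 4: x=4 → posterior Gamma(20, 23/3)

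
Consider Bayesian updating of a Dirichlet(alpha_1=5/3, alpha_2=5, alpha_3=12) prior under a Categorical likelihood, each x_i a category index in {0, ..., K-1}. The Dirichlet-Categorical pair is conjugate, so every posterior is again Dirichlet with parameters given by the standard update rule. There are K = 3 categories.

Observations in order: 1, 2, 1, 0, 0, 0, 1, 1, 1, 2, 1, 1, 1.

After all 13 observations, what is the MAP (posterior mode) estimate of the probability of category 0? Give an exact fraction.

11/86

obs 1: x=1 → posterior Dirichlet(5/3, 6, 12)
obs 2: x=2 → posterior Dirichlet(5/3, 6, 13)
obs 3: x=1 → posterior Dirichlet(5/3, 7, 13)
obs 4: x=0 → posterior Dirichlet(8/3, 7, 13)
obs 5: x=0 → posterior Dirichlet(11/3, 7, 13)
obs 6: x=0 → posterior Dirichlet(14/3, 7, 13)
obs 7: x=1 → posterior Dirichlet(14/3, 8, 13)
obs 8: x=1 → posterior Dirichlet(14/3, 9, 13)
obs 9: x=1 → posterior Dirichlet(14/3, 10, 13)
obs 10: x=2 → posterior Dirichlet(14/3, 10, 14)
obs 11: x=1 → posterior Dirichlet(14/3, 11, 14)
obs 12: x=1 → posterior Dirichlet(14/3, 12, 14)
obs 13: x=1 → posterior Dirichlet(14/3, 13, 14)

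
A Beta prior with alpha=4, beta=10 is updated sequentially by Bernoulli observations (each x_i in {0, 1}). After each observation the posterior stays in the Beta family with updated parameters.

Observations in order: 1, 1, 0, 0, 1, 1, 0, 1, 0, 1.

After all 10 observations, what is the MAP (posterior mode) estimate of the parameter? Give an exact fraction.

obs 1: x=1 → posterior Beta(5, 10)
obs 2: x=1 → posterior Beta(6, 10)
obs 3: x=0 → posterior Beta(6, 11)
obs 4: x=0 → posterior Beta(6, 12)
obs 5: x=1 → posterior Beta(7, 12)
obs 6: x=1 → posterior Beta(8, 12)
obs 7: x=0 → posterior Beta(8, 13)
obs 8: x=1 → posterior Beta(9, 13)
obs 9: x=0 → posterior Beta(9, 14)
obs 10: x=1 → posterior Beta(10, 14)

9/22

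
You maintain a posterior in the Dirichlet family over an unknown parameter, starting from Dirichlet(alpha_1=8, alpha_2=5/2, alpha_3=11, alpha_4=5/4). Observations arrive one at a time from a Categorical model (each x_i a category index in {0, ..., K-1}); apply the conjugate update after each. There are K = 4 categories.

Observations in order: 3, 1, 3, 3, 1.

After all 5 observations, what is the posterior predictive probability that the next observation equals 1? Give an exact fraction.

obs 1: x=3 → posterior Dirichlet(8, 5/2, 11, 9/4)
obs 2: x=1 → posterior Dirichlet(8, 7/2, 11, 9/4)
obs 3: x=3 → posterior Dirichlet(8, 7/2, 11, 13/4)
obs 4: x=3 → posterior Dirichlet(8, 7/2, 11, 17/4)
obs 5: x=1 → posterior Dirichlet(8, 9/2, 11, 17/4)

6/37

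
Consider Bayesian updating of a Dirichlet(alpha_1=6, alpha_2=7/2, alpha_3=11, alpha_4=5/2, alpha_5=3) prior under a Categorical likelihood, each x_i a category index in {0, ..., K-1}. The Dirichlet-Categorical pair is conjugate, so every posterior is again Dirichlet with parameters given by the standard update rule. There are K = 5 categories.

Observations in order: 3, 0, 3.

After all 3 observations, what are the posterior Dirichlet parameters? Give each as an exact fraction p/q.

alpha_1=7, alpha_2=7/2, alpha_3=11, alpha_4=9/2, alpha_5=3

obs 1: x=3 → posterior Dirichlet(6, 7/2, 11, 7/2, 3)
obs 2: x=0 → posterior Dirichlet(7, 7/2, 11, 7/2, 3)
obs 3: x=3 → posterior Dirichlet(7, 7/2, 11, 9/2, 3)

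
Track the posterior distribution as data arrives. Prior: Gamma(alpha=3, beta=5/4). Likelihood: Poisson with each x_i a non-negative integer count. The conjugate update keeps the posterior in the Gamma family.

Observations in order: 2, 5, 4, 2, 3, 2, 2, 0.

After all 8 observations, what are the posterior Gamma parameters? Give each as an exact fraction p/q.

alpha=23, beta=37/4

obs 1: x=2 → posterior Gamma(5, 9/4)
obs 2: x=5 → posterior Gamma(10, 13/4)
obs 3: x=4 → posterior Gamma(14, 17/4)
obs 4: x=2 → posterior Gamma(16, 21/4)
obs 5: x=3 → posterior Gamma(19, 25/4)
obs 6: x=2 → posterior Gamma(21, 29/4)
obs 7: x=2 → posterior Gamma(23, 33/4)
obs 8: x=0 → posterior Gamma(23, 37/4)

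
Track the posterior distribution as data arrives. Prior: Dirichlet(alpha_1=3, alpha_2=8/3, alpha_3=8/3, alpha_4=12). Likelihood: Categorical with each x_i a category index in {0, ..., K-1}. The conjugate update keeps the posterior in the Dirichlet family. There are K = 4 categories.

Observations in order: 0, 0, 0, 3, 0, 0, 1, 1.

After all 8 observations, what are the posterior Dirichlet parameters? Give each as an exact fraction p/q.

alpha_1=8, alpha_2=14/3, alpha_3=8/3, alpha_4=13

obs 1: x=0 → posterior Dirichlet(4, 8/3, 8/3, 12)
obs 2: x=0 → posterior Dirichlet(5, 8/3, 8/3, 12)
obs 3: x=0 → posterior Dirichlet(6, 8/3, 8/3, 12)
obs 4: x=3 → posterior Dirichlet(6, 8/3, 8/3, 13)
obs 5: x=0 → posterior Dirichlet(7, 8/3, 8/3, 13)
obs 6: x=0 → posterior Dirichlet(8, 8/3, 8/3, 13)
obs 7: x=1 → posterior Dirichlet(8, 11/3, 8/3, 13)
obs 8: x=1 → posterior Dirichlet(8, 14/3, 8/3, 13)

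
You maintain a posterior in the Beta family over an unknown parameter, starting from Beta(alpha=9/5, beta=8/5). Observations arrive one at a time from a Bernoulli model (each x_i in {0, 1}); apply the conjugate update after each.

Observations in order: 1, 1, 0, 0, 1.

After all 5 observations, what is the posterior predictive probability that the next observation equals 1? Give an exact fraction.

obs 1: x=1 → posterior Beta(14/5, 8/5)
obs 2: x=1 → posterior Beta(19/5, 8/5)
obs 3: x=0 → posterior Beta(19/5, 13/5)
obs 4: x=0 → posterior Beta(19/5, 18/5)
obs 5: x=1 → posterior Beta(24/5, 18/5)

4/7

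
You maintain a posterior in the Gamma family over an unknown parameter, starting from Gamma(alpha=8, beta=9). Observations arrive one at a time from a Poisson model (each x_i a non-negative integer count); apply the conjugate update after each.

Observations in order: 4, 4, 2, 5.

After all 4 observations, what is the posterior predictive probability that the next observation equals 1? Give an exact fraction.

960339824508501676442053331/3214199700417740936751087616

obs 1: x=4 → posterior Gamma(12, 10)
obs 2: x=4 → posterior Gamma(16, 11)
obs 3: x=2 → posterior Gamma(18, 12)
obs 4: x=5 → posterior Gamma(23, 13)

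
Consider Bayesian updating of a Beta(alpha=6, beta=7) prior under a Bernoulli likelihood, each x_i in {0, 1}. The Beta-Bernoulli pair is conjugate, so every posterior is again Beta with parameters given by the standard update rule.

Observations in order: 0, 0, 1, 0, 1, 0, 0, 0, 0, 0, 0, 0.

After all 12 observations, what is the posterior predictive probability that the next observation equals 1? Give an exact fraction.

obs 1: x=0 → posterior Beta(6, 8)
obs 2: x=0 → posterior Beta(6, 9)
obs 3: x=1 → posterior Beta(7, 9)
obs 4: x=0 → posterior Beta(7, 10)
obs 5: x=1 → posterior Beta(8, 10)
obs 6: x=0 → posterior Beta(8, 11)
obs 7: x=0 → posterior Beta(8, 12)
obs 8: x=0 → posterior Beta(8, 13)
obs 9: x=0 → posterior Beta(8, 14)
obs 10: x=0 → posterior Beta(8, 15)
obs 11: x=0 → posterior Beta(8, 16)
obs 12: x=0 → posterior Beta(8, 17)

8/25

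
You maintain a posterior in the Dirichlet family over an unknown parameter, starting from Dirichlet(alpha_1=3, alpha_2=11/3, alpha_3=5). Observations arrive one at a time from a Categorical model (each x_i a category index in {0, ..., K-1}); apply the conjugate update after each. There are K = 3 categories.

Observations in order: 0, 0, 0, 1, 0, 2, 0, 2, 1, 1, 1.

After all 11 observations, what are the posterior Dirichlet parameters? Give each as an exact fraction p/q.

obs 1: x=0 → posterior Dirichlet(4, 11/3, 5)
obs 2: x=0 → posterior Dirichlet(5, 11/3, 5)
obs 3: x=0 → posterior Dirichlet(6, 11/3, 5)
obs 4: x=1 → posterior Dirichlet(6, 14/3, 5)
obs 5: x=0 → posterior Dirichlet(7, 14/3, 5)
obs 6: x=2 → posterior Dirichlet(7, 14/3, 6)
obs 7: x=0 → posterior Dirichlet(8, 14/3, 6)
obs 8: x=2 → posterior Dirichlet(8, 14/3, 7)
obs 9: x=1 → posterior Dirichlet(8, 17/3, 7)
obs 10: x=1 → posterior Dirichlet(8, 20/3, 7)
obs 11: x=1 → posterior Dirichlet(8, 23/3, 7)

alpha_1=8, alpha_2=23/3, alpha_3=7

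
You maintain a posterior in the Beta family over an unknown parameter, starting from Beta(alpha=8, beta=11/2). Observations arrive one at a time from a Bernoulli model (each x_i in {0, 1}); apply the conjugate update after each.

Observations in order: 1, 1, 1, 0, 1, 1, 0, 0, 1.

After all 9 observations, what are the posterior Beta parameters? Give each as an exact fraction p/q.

alpha=14, beta=17/2

obs 1: x=1 → posterior Beta(9, 11/2)
obs 2: x=1 → posterior Beta(10, 11/2)
obs 3: x=1 → posterior Beta(11, 11/2)
obs 4: x=0 → posterior Beta(11, 13/2)
obs 5: x=1 → posterior Beta(12, 13/2)
obs 6: x=1 → posterior Beta(13, 13/2)
obs 7: x=0 → posterior Beta(13, 15/2)
obs 8: x=0 → posterior Beta(13, 17/2)
obs 9: x=1 → posterior Beta(14, 17/2)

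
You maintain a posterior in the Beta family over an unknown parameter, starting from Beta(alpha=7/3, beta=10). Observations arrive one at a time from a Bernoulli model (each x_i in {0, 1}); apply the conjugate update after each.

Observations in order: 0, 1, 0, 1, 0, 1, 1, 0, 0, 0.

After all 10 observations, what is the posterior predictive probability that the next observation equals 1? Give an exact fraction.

obs 1: x=0 → posterior Beta(7/3, 11)
obs 2: x=1 → posterior Beta(10/3, 11)
obs 3: x=0 → posterior Beta(10/3, 12)
obs 4: x=1 → posterior Beta(13/3, 12)
obs 5: x=0 → posterior Beta(13/3, 13)
obs 6: x=1 → posterior Beta(16/3, 13)
obs 7: x=1 → posterior Beta(19/3, 13)
obs 8: x=0 → posterior Beta(19/3, 14)
obs 9: x=0 → posterior Beta(19/3, 15)
obs 10: x=0 → posterior Beta(19/3, 16)

19/67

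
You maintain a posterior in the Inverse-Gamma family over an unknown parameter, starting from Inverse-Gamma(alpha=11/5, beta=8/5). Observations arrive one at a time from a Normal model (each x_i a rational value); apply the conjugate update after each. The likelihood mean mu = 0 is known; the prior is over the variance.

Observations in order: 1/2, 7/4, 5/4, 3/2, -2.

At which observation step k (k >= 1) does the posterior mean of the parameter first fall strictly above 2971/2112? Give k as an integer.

obs 1: x=1/2 → posterior Inverse-Gamma(27/10, 69/40)
obs 2: x=7/4 → posterior Inverse-Gamma(16/5, 521/160)
obs 3: x=5/4 → posterior Inverse-Gamma(37/10, 323/80)
obs 4: x=3/2 → posterior Inverse-Gamma(21/5, 413/80)
obs 5: x=-2 → posterior Inverse-Gamma(47/10, 573/80)

k = 2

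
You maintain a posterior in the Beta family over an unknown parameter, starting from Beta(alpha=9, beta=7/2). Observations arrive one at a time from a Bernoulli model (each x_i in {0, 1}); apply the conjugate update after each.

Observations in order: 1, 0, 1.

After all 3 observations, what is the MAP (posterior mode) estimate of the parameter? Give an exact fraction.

obs 1: x=1 → posterior Beta(10, 7/2)
obs 2: x=0 → posterior Beta(10, 9/2)
obs 3: x=1 → posterior Beta(11, 9/2)

20/27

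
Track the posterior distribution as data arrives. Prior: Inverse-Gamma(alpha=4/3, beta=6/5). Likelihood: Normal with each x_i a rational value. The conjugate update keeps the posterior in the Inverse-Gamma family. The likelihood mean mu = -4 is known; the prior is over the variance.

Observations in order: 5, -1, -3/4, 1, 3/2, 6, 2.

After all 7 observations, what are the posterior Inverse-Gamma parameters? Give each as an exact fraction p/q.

obs 1: x=5 → posterior Inverse-Gamma(11/6, 417/10)
obs 2: x=-1 → posterior Inverse-Gamma(7/3, 231/5)
obs 3: x=-3/4 → posterior Inverse-Gamma(17/6, 8237/160)
obs 4: x=1 → posterior Inverse-Gamma(10/3, 10237/160)
obs 5: x=3/2 → posterior Inverse-Gamma(23/6, 12657/160)
obs 6: x=6 → posterior Inverse-Gamma(13/3, 20657/160)
obs 7: x=2 → posterior Inverse-Gamma(29/6, 23537/160)

alpha=29/6, beta=23537/160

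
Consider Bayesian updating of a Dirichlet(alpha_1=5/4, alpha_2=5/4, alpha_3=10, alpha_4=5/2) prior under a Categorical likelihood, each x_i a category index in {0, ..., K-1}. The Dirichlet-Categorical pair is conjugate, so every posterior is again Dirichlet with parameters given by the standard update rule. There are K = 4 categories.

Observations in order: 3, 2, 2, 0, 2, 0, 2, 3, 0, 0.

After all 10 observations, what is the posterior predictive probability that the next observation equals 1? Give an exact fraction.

obs 1: x=3 → posterior Dirichlet(5/4, 5/4, 10, 7/2)
obs 2: x=2 → posterior Dirichlet(5/4, 5/4, 11, 7/2)
obs 3: x=2 → posterior Dirichlet(5/4, 5/4, 12, 7/2)
obs 4: x=0 → posterior Dirichlet(9/4, 5/4, 12, 7/2)
obs 5: x=2 → posterior Dirichlet(9/4, 5/4, 13, 7/2)
obs 6: x=0 → posterior Dirichlet(13/4, 5/4, 13, 7/2)
obs 7: x=2 → posterior Dirichlet(13/4, 5/4, 14, 7/2)
obs 8: x=3 → posterior Dirichlet(13/4, 5/4, 14, 9/2)
obs 9: x=0 → posterior Dirichlet(17/4, 5/4, 14, 9/2)
obs 10: x=0 → posterior Dirichlet(21/4, 5/4, 14, 9/2)

1/20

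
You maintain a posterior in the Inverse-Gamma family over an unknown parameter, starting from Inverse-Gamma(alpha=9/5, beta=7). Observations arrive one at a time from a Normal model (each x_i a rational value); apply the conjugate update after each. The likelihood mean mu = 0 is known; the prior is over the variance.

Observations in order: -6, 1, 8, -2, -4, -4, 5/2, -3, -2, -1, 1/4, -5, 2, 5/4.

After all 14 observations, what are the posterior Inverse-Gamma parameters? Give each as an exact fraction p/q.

obs 1: x=-6 → posterior Inverse-Gamma(23/10, 25)
obs 2: x=1 → posterior Inverse-Gamma(14/5, 51/2)
obs 3: x=8 → posterior Inverse-Gamma(33/10, 115/2)
obs 4: x=-2 → posterior Inverse-Gamma(19/5, 119/2)
obs 5: x=-4 → posterior Inverse-Gamma(43/10, 135/2)
obs 6: x=-4 → posterior Inverse-Gamma(24/5, 151/2)
obs 7: x=5/2 → posterior Inverse-Gamma(53/10, 629/8)
obs 8: x=-3 → posterior Inverse-Gamma(29/5, 665/8)
obs 9: x=-2 → posterior Inverse-Gamma(63/10, 681/8)
obs 10: x=-1 → posterior Inverse-Gamma(34/5, 685/8)
obs 11: x=1/4 → posterior Inverse-Gamma(73/10, 2741/32)
obs 12: x=-5 → posterior Inverse-Gamma(39/5, 3141/32)
obs 13: x=2 → posterior Inverse-Gamma(83/10, 3205/32)
obs 14: x=5/4 → posterior Inverse-Gamma(44/5, 1615/16)

alpha=44/5, beta=1615/16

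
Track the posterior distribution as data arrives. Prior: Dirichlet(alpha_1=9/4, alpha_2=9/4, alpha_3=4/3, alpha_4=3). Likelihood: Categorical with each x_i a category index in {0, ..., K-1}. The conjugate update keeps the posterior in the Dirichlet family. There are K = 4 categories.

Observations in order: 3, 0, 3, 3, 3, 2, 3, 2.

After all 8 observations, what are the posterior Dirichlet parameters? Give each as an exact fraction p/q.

alpha_1=13/4, alpha_2=9/4, alpha_3=10/3, alpha_4=8

obs 1: x=3 → posterior Dirichlet(9/4, 9/4, 4/3, 4)
obs 2: x=0 → posterior Dirichlet(13/4, 9/4, 4/3, 4)
obs 3: x=3 → posterior Dirichlet(13/4, 9/4, 4/3, 5)
obs 4: x=3 → posterior Dirichlet(13/4, 9/4, 4/3, 6)
obs 5: x=3 → posterior Dirichlet(13/4, 9/4, 4/3, 7)
obs 6: x=2 → posterior Dirichlet(13/4, 9/4, 7/3, 7)
obs 7: x=3 → posterior Dirichlet(13/4, 9/4, 7/3, 8)
obs 8: x=2 → posterior Dirichlet(13/4, 9/4, 10/3, 8)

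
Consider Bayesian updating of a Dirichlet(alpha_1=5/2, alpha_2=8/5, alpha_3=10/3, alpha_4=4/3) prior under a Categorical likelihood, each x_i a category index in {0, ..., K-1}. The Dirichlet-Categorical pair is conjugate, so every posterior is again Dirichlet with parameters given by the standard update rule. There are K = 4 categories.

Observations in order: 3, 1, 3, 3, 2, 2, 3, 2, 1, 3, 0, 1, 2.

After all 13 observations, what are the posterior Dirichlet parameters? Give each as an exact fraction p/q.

alpha_1=7/2, alpha_2=23/5, alpha_3=22/3, alpha_4=19/3

obs 1: x=3 → posterior Dirichlet(5/2, 8/5, 10/3, 7/3)
obs 2: x=1 → posterior Dirichlet(5/2, 13/5, 10/3, 7/3)
obs 3: x=3 → posterior Dirichlet(5/2, 13/5, 10/3, 10/3)
obs 4: x=3 → posterior Dirichlet(5/2, 13/5, 10/3, 13/3)
obs 5: x=2 → posterior Dirichlet(5/2, 13/5, 13/3, 13/3)
obs 6: x=2 → posterior Dirichlet(5/2, 13/5, 16/3, 13/3)
obs 7: x=3 → posterior Dirichlet(5/2, 13/5, 16/3, 16/3)
obs 8: x=2 → posterior Dirichlet(5/2, 13/5, 19/3, 16/3)
obs 9: x=1 → posterior Dirichlet(5/2, 18/5, 19/3, 16/3)
obs 10: x=3 → posterior Dirichlet(5/2, 18/5, 19/3, 19/3)
obs 11: x=0 → posterior Dirichlet(7/2, 18/5, 19/3, 19/3)
obs 12: x=1 → posterior Dirichlet(7/2, 23/5, 19/3, 19/3)
obs 13: x=2 → posterior Dirichlet(7/2, 23/5, 22/3, 19/3)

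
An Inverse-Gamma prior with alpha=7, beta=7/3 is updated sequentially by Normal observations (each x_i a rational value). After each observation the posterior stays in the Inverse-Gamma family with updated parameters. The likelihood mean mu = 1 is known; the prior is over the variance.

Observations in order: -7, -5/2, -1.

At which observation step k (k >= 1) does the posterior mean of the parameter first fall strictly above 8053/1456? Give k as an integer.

obs 1: x=-7 → posterior Inverse-Gamma(15/2, 103/3)
obs 2: x=-5/2 → posterior Inverse-Gamma(8, 971/24)
obs 3: x=-1 → posterior Inverse-Gamma(17/2, 1019/24)

k = 2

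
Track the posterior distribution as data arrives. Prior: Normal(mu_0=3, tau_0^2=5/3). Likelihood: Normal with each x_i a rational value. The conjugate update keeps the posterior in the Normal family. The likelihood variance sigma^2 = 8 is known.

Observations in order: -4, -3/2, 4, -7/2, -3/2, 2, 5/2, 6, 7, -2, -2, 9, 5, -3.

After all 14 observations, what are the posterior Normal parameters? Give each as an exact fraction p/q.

mu_0=81/47, tau_0^2=20/47

obs 1: x=-4 → posterior Normal(52/29, 40/29)
obs 2: x=-3/2 → posterior Normal(89/68, 20/17)
obs 3: x=4 → posterior Normal(43/26, 40/39)
obs 4: x=-7/2 → posterior Normal(47/44, 10/11)
obs 5: x=-3/2 → posterior Normal(79/98, 40/49)
obs 6: x=2 → posterior Normal(11/12, 20/27)
obs 7: x=5/2 → posterior Normal(62/59, 40/59)
obs 8: x=6 → posterior Normal(23/16, 5/8)
obs 9: x=7 → posterior Normal(127/69, 40/69)
obs 10: x=-2 → posterior Normal(117/74, 20/37)
obs 11: x=-2 → posterior Normal(107/79, 40/79)
obs 12: x=9 → posterior Normal(38/21, 10/21)
obs 13: x=5 → posterior Normal(177/89, 40/89)
obs 14: x=-3 → posterior Normal(81/47, 20/47)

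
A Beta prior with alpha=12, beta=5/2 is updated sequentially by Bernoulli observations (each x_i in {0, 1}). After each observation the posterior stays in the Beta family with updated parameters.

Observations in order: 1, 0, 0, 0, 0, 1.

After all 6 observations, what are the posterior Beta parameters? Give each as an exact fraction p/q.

alpha=14, beta=13/2

obs 1: x=1 → posterior Beta(13, 5/2)
obs 2: x=0 → posterior Beta(13, 7/2)
obs 3: x=0 → posterior Beta(13, 9/2)
obs 4: x=0 → posterior Beta(13, 11/2)
obs 5: x=0 → posterior Beta(13, 13/2)
obs 6: x=1 → posterior Beta(14, 13/2)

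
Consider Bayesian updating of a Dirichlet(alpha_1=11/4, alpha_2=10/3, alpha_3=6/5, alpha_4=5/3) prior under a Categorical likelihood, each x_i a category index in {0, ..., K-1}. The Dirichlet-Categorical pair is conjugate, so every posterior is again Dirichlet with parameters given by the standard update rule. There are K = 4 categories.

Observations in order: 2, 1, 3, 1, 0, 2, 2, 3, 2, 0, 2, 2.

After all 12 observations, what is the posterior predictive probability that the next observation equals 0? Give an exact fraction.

95/419

obs 1: x=2 → posterior Dirichlet(11/4, 10/3, 11/5, 5/3)
obs 2: x=1 → posterior Dirichlet(11/4, 13/3, 11/5, 5/3)
obs 3: x=3 → posterior Dirichlet(11/4, 13/3, 11/5, 8/3)
obs 4: x=1 → posterior Dirichlet(11/4, 16/3, 11/5, 8/3)
obs 5: x=0 → posterior Dirichlet(15/4, 16/3, 11/5, 8/3)
obs 6: x=2 → posterior Dirichlet(15/4, 16/3, 16/5, 8/3)
obs 7: x=2 → posterior Dirichlet(15/4, 16/3, 21/5, 8/3)
obs 8: x=3 → posterior Dirichlet(15/4, 16/3, 21/5, 11/3)
obs 9: x=2 → posterior Dirichlet(15/4, 16/3, 26/5, 11/3)
obs 10: x=0 → posterior Dirichlet(19/4, 16/3, 26/5, 11/3)
obs 11: x=2 → posterior Dirichlet(19/4, 16/3, 31/5, 11/3)
obs 12: x=2 → posterior Dirichlet(19/4, 16/3, 36/5, 11/3)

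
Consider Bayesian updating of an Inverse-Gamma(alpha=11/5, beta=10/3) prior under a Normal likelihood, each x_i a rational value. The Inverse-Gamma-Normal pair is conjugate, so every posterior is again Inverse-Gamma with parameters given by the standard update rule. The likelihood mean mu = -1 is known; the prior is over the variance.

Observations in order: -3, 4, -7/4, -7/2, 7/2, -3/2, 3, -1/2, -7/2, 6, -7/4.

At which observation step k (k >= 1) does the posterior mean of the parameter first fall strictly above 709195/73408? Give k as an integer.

k = 10

obs 1: x=-3 → posterior Inverse-Gamma(27/10, 16/3)
obs 2: x=4 → posterior Inverse-Gamma(16/5, 107/6)
obs 3: x=-7/4 → posterior Inverse-Gamma(37/10, 1739/96)
obs 4: x=-7/2 → posterior Inverse-Gamma(21/5, 2039/96)
obs 5: x=7/2 → posterior Inverse-Gamma(47/10, 3011/96)
obs 6: x=-3/2 → posterior Inverse-Gamma(26/5, 3023/96)
obs 7: x=3 → posterior Inverse-Gamma(57/10, 3791/96)
obs 8: x=-1/2 → posterior Inverse-Gamma(31/5, 3803/96)
obs 9: x=-7/2 → posterior Inverse-Gamma(67/10, 4103/96)
obs 10: x=6 → posterior Inverse-Gamma(36/5, 6455/96)
obs 11: x=-7/4 → posterior Inverse-Gamma(77/10, 3241/48)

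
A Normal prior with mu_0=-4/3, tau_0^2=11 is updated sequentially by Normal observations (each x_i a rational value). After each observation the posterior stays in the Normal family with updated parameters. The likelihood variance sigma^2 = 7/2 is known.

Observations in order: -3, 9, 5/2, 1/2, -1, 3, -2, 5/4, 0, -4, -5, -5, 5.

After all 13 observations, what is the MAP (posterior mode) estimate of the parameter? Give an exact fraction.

obs 1: x=-3 → posterior Normal(-226/87, 77/29)
obs 2: x=9 → posterior Normal(368/153, 77/51)
obs 3: x=5/2 → posterior Normal(533/219, 77/73)
obs 4: x=1/2 → posterior Normal(566/285, 77/95)
obs 5: x=-1 → posterior Normal(500/351, 77/117)
obs 6: x=3 → posterior Normal(698/417, 77/139)
obs 7: x=-2 → posterior Normal(566/483, 11/23)
obs 8: x=5/4 → posterior Normal(1297/1098, 77/183)
obs 9: x=0 → posterior Normal(1297/1230, 77/205)
obs 10: x=-4 → posterior Normal(769/1362, 77/227)
obs 11: x=-5 → posterior Normal(109/1494, 77/249)
obs 12: x=-5 → posterior Normal(-551/1626, 77/271)
obs 13: x=5 → posterior Normal(109/1758, 77/293)

109/1758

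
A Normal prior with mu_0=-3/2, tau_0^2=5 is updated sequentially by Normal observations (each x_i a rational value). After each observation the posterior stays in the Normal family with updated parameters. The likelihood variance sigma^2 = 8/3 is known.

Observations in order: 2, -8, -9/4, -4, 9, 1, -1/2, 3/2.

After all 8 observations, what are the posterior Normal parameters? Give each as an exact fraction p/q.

mu_0=-123/512, tau_0^2=5/16

obs 1: x=2 → posterior Normal(18/23, 40/23)
obs 2: x=-8 → posterior Normal(-51/19, 20/19)
obs 3: x=-9/4 → posterior Normal(-543/212, 40/53)
obs 4: x=-4 → posterior Normal(-783/272, 10/17)
obs 5: x=9 → posterior Normal(-243/332, 40/83)
obs 6: x=1 → posterior Normal(-183/392, 20/49)
obs 7: x=-1/2 → posterior Normal(-213/452, 40/113)
obs 8: x=3/2 → posterior Normal(-123/512, 5/16)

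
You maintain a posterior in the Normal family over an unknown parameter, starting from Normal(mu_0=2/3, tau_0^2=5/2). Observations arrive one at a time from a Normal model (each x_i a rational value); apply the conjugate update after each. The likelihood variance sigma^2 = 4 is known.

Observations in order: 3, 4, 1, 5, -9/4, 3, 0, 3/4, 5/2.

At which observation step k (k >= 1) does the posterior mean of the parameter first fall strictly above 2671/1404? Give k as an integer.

k = 2

obs 1: x=3 → posterior Normal(61/39, 20/13)
obs 2: x=4 → posterior Normal(121/54, 10/9)
obs 3: x=1 → posterior Normal(136/69, 20/23)
obs 4: x=5 → posterior Normal(211/84, 5/7)
obs 5: x=-9/4 → posterior Normal(709/396, 20/33)
obs 6: x=3 → posterior Normal(889/456, 10/19)
obs 7: x=0 → posterior Normal(889/516, 20/43)
obs 8: x=3/4 → posterior Normal(467/288, 5/12)
obs 9: x=5/2 → posterior Normal(271/159, 20/53)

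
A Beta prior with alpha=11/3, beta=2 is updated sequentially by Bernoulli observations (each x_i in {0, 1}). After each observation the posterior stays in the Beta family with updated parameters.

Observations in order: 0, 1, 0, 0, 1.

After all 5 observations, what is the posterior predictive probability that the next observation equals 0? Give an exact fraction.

15/32

obs 1: x=0 → posterior Beta(11/3, 3)
obs 2: x=1 → posterior Beta(14/3, 3)
obs 3: x=0 → posterior Beta(14/3, 4)
obs 4: x=0 → posterior Beta(14/3, 5)
obs 5: x=1 → posterior Beta(17/3, 5)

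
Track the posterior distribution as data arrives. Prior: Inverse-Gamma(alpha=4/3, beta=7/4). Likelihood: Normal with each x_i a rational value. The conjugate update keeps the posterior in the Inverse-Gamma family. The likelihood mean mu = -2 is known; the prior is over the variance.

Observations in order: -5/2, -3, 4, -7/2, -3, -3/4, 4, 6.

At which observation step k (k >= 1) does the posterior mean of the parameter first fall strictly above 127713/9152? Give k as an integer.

k = 8

obs 1: x=-5/2 → posterior Inverse-Gamma(11/6, 15/8)
obs 2: x=-3 → posterior Inverse-Gamma(7/3, 19/8)
obs 3: x=4 → posterior Inverse-Gamma(17/6, 163/8)
obs 4: x=-7/2 → posterior Inverse-Gamma(10/3, 43/2)
obs 5: x=-3 → posterior Inverse-Gamma(23/6, 22)
obs 6: x=-3/4 → posterior Inverse-Gamma(13/3, 729/32)
obs 7: x=4 → posterior Inverse-Gamma(29/6, 1305/32)
obs 8: x=6 → posterior Inverse-Gamma(16/3, 2329/32)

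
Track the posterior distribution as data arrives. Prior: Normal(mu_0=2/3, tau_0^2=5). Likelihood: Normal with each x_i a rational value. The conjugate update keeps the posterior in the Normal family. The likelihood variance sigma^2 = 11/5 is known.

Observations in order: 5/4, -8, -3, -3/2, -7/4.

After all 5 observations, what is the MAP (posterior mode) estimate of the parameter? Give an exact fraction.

-953/408

obs 1: x=5/4 → posterior Normal(463/432, 55/36)
obs 2: x=-8 → posterior Normal(-1937/732, 55/61)
obs 3: x=-3 → posterior Normal(-2837/1032, 55/86)
obs 4: x=-3/2 → posterior Normal(-3287/1332, 55/111)
obs 5: x=-7/4 → posterior Normal(-953/408, 55/136)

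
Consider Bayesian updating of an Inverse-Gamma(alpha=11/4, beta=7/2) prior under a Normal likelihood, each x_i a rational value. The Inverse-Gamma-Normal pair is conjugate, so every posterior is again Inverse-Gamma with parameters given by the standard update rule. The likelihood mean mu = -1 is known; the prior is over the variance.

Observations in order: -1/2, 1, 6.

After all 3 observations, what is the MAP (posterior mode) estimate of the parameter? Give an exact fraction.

241/42

obs 1: x=-1/2 → posterior Inverse-Gamma(13/4, 29/8)
obs 2: x=1 → posterior Inverse-Gamma(15/4, 45/8)
obs 3: x=6 → posterior Inverse-Gamma(17/4, 241/8)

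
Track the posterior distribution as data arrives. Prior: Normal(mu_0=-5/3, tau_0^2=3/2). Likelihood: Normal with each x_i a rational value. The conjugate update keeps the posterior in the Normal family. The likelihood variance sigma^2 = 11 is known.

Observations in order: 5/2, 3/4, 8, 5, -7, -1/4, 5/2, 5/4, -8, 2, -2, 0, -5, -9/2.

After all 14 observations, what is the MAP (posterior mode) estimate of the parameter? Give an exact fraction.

-611/768

obs 1: x=5/2 → posterior Normal(-7/6, 33/25)
obs 2: x=3/4 → posterior Normal(-323/336, 33/28)
obs 3: x=8 → posterior Normal(-35/372, 33/31)
obs 4: x=5 → posterior Normal(145/408, 33/34)
obs 5: x=-7 → posterior Normal(-107/444, 33/37)
obs 6: x=-1/4 → posterior Normal(-29/120, 33/40)
obs 7: x=5/2 → posterior Normal(-13/258, 33/43)
obs 8: x=5/4 → posterior Normal(19/552, 33/46)
obs 9: x=-8 → posterior Normal(-269/588, 33/49)
obs 10: x=2 → posterior Normal(-197/624, 33/52)
obs 11: x=-2 → posterior Normal(-269/660, 3/5)
obs 12: x=0 → posterior Normal(-269/696, 33/58)
obs 13: x=-5 → posterior Normal(-449/732, 33/61)
obs 14: x=-9/2 → posterior Normal(-611/768, 33/64)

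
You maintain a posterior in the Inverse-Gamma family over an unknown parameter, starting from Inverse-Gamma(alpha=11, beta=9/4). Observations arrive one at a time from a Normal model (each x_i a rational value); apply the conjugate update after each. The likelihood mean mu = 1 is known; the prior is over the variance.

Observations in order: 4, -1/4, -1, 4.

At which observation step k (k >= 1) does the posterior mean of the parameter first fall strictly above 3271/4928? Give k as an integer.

obs 1: x=4 → posterior Inverse-Gamma(23/2, 27/4)
obs 2: x=-1/4 → posterior Inverse-Gamma(12, 241/32)
obs 3: x=-1 → posterior Inverse-Gamma(25/2, 305/32)
obs 4: x=4 → posterior Inverse-Gamma(13, 449/32)

k = 2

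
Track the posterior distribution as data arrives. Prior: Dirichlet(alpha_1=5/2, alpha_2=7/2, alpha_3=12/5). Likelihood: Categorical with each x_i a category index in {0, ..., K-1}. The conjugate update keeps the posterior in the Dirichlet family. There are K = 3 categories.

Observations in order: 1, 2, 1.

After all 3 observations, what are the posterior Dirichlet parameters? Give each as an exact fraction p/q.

obs 1: x=1 → posterior Dirichlet(5/2, 9/2, 12/5)
obs 2: x=2 → posterior Dirichlet(5/2, 9/2, 17/5)
obs 3: x=1 → posterior Dirichlet(5/2, 11/2, 17/5)

alpha_1=5/2, alpha_2=11/2, alpha_3=17/5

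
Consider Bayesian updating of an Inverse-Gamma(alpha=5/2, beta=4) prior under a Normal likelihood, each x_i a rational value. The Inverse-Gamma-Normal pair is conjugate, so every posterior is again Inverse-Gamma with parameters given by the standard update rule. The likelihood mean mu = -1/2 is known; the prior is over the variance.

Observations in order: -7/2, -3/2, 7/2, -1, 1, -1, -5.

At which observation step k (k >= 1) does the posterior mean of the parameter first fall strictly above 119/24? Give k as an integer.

k = 3

obs 1: x=-7/2 → posterior Inverse-Gamma(3, 17/2)
obs 2: x=-3/2 → posterior Inverse-Gamma(7/2, 9)
obs 3: x=7/2 → posterior Inverse-Gamma(4, 17)
obs 4: x=-1 → posterior Inverse-Gamma(9/2, 137/8)
obs 5: x=1 → posterior Inverse-Gamma(5, 73/4)
obs 6: x=-1 → posterior Inverse-Gamma(11/2, 147/8)
obs 7: x=-5 → posterior Inverse-Gamma(6, 57/2)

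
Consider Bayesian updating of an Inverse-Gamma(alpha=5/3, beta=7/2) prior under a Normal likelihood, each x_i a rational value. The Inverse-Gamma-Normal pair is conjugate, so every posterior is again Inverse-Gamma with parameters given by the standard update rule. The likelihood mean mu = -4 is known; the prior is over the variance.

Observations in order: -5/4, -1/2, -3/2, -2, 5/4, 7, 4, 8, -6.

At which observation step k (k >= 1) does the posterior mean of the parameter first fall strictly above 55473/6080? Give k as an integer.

k = 5

obs 1: x=-5/4 → posterior Inverse-Gamma(13/6, 233/32)
obs 2: x=-1/2 → posterior Inverse-Gamma(8/3, 429/32)
obs 3: x=-3/2 → posterior Inverse-Gamma(19/6, 529/32)
obs 4: x=-2 → posterior Inverse-Gamma(11/3, 593/32)
obs 5: x=5/4 → posterior Inverse-Gamma(25/6, 517/16)
obs 6: x=7 → posterior Inverse-Gamma(14/3, 1485/16)
obs 7: x=4 → posterior Inverse-Gamma(31/6, 1997/16)
obs 8: x=8 → posterior Inverse-Gamma(17/3, 3149/16)
obs 9: x=-6 → posterior Inverse-Gamma(37/6, 3181/16)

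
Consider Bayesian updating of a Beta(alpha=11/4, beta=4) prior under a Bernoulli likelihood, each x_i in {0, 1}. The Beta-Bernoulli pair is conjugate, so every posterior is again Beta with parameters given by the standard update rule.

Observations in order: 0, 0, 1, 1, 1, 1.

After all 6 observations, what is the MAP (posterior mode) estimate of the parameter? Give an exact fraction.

23/43

obs 1: x=0 → posterior Beta(11/4, 5)
obs 2: x=0 → posterior Beta(11/4, 6)
obs 3: x=1 → posterior Beta(15/4, 6)
obs 4: x=1 → posterior Beta(19/4, 6)
obs 5: x=1 → posterior Beta(23/4, 6)
obs 6: x=1 → posterior Beta(27/4, 6)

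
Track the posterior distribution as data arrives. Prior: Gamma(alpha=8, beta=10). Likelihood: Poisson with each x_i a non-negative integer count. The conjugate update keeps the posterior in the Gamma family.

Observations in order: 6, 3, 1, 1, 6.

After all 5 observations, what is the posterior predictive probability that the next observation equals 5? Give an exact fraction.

29987024907589991390705108642578125/1329227995784915872903807060280344576

obs 1: x=6 → posterior Gamma(14, 11)
obs 2: x=3 → posterior Gamma(17, 12)
obs 3: x=1 → posterior Gamma(18, 13)
obs 4: x=1 → posterior Gamma(19, 14)
obs 5: x=6 → posterior Gamma(25, 15)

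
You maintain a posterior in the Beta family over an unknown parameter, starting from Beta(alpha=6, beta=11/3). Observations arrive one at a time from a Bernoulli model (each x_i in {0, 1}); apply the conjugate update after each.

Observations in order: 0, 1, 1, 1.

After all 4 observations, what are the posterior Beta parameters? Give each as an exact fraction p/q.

obs 1: x=0 → posterior Beta(6, 14/3)
obs 2: x=1 → posterior Beta(7, 14/3)
obs 3: x=1 → posterior Beta(8, 14/3)
obs 4: x=1 → posterior Beta(9, 14/3)

alpha=9, beta=14/3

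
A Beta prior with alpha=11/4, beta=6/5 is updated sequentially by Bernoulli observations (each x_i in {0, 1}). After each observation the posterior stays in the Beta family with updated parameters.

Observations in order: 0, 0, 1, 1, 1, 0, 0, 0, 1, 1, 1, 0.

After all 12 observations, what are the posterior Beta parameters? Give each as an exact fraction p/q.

alpha=35/4, beta=36/5

obs 1: x=0 → posterior Beta(11/4, 11/5)
obs 2: x=0 → posterior Beta(11/4, 16/5)
obs 3: x=1 → posterior Beta(15/4, 16/5)
obs 4: x=1 → posterior Beta(19/4, 16/5)
obs 5: x=1 → posterior Beta(23/4, 16/5)
obs 6: x=0 → posterior Beta(23/4, 21/5)
obs 7: x=0 → posterior Beta(23/4, 26/5)
obs 8: x=0 → posterior Beta(23/4, 31/5)
obs 9: x=1 → posterior Beta(27/4, 31/5)
obs 10: x=1 → posterior Beta(31/4, 31/5)
obs 11: x=1 → posterior Beta(35/4, 31/5)
obs 12: x=0 → posterior Beta(35/4, 36/5)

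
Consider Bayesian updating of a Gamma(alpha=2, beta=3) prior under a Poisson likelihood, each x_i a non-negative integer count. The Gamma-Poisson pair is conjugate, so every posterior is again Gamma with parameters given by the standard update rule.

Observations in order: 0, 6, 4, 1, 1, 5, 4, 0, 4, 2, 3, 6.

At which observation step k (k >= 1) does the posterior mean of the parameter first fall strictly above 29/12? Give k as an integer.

obs 1: x=0 → posterior Gamma(2, 4)
obs 2: x=6 → posterior Gamma(8, 5)
obs 3: x=4 → posterior Gamma(12, 6)
obs 4: x=1 → posterior Gamma(13, 7)
obs 5: x=1 → posterior Gamma(14, 8)
obs 6: x=5 → posterior Gamma(19, 9)
obs 7: x=4 → posterior Gamma(23, 10)
obs 8: x=0 → posterior Gamma(23, 11)
obs 9: x=4 → posterior Gamma(27, 12)
obs 10: x=2 → posterior Gamma(29, 13)
obs 11: x=3 → posterior Gamma(32, 14)
obs 12: x=6 → posterior Gamma(38, 15)

k = 12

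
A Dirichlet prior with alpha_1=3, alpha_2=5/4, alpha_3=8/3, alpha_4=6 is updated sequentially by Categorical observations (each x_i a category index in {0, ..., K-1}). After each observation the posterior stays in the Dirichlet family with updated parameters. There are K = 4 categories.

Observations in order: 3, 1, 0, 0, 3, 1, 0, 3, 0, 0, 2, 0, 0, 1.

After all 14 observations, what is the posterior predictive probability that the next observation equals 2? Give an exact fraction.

obs 1: x=3 → posterior Dirichlet(3, 5/4, 8/3, 7)
obs 2: x=1 → posterior Dirichlet(3, 9/4, 8/3, 7)
obs 3: x=0 → posterior Dirichlet(4, 9/4, 8/3, 7)
obs 4: x=0 → posterior Dirichlet(5, 9/4, 8/3, 7)
obs 5: x=3 → posterior Dirichlet(5, 9/4, 8/3, 8)
obs 6: x=1 → posterior Dirichlet(5, 13/4, 8/3, 8)
obs 7: x=0 → posterior Dirichlet(6, 13/4, 8/3, 8)
obs 8: x=3 → posterior Dirichlet(6, 13/4, 8/3, 9)
obs 9: x=0 → posterior Dirichlet(7, 13/4, 8/3, 9)
obs 10: x=0 → posterior Dirichlet(8, 13/4, 8/3, 9)
obs 11: x=2 → posterior Dirichlet(8, 13/4, 11/3, 9)
obs 12: x=0 → posterior Dirichlet(9, 13/4, 11/3, 9)
obs 13: x=0 → posterior Dirichlet(10, 13/4, 11/3, 9)
obs 14: x=1 → posterior Dirichlet(10, 17/4, 11/3, 9)

44/323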